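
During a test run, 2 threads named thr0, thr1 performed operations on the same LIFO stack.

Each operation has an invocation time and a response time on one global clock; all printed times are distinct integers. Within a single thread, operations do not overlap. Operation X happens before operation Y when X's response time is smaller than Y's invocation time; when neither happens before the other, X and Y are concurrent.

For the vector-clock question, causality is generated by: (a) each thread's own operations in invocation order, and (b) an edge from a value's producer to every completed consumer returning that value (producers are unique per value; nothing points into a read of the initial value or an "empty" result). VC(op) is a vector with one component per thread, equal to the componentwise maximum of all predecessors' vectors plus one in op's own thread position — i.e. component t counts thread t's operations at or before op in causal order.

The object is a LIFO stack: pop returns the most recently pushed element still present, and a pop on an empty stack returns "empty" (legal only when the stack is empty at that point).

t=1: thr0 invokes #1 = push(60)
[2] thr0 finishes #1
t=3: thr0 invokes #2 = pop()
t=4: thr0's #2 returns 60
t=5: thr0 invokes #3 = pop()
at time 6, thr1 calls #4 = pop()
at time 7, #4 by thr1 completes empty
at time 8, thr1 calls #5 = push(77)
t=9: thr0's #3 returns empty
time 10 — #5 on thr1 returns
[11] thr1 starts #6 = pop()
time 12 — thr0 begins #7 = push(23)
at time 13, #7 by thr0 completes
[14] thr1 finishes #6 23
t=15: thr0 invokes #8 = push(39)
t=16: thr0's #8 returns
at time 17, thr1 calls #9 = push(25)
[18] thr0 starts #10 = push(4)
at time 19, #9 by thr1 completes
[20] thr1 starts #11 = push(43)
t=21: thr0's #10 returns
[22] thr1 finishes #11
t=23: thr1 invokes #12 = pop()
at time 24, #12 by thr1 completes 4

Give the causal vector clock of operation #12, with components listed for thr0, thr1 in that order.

root op #4, invoked 6: fresh clock plus thr1's own tick → (0, 1)
root op #1, invoked 1: fresh clock plus thr0's own tick → (1, 0)
VC(#5, invoked at 8): max of VC(#4)=(0, 1), then +1 on thread thr1 → (0, 2)
VC(#2, invoked at 3): max of VC(#1)=(1, 0), then +1 on thread thr0 → (2, 0)
VC(#3, invoked at 5): max of VC(#2)=(2, 0), then +1 on thread thr0 → (3, 0)
VC(#7, invoked at 12): max of VC(#3)=(3, 0), then +1 on thread thr0 → (4, 0)
VC(#8, invoked at 15): max of VC(#7)=(4, 0), then +1 on thread thr0 → (5, 0)
VC(#10, invoked at 18): max of VC(#8)=(5, 0), then +1 on thread thr0 → (6, 0)
VC(#6, invoked at 11): max of VC(#5)=(0, 2), VC(#7)=(4, 0), then +1 on thread thr1 → (4, 3)
VC(#9, invoked at 17): max of VC(#6)=(4, 3), then +1 on thread thr1 → (4, 4)
VC(#11, invoked at 20): max of VC(#9)=(4, 4), then +1 on thread thr1 → (4, 5)
VC(#12, invoked at 23): max of VC(#10)=(6, 0), VC(#11)=(4, 5), then +1 on thread thr1 → (6, 6)
target: VC(#12) = (6, 6)

(6, 6)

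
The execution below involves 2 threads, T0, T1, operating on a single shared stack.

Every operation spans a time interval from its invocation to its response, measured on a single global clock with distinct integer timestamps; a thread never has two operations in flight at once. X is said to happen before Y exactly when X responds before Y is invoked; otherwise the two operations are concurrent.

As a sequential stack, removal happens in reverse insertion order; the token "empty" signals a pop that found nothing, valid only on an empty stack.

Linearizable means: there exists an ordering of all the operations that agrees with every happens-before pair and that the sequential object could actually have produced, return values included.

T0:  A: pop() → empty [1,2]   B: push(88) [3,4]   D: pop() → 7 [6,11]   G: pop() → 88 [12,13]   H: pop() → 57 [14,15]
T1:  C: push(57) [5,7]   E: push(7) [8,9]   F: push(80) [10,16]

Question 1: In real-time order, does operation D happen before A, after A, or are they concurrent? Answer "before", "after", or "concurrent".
D spans [6,11], A spans [1,2]
resp(A)=2 < inv(D)=6

after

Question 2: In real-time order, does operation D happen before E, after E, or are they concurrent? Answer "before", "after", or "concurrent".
D spans [6,11], E spans [8,9]
the intervals overlap in both directions

concurrent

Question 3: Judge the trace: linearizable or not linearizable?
already the first 13 events (up to G's response at time 13) admit no linearization; the first 12 still do
every one of the 3 real-time-consistent orders over 6 completed stack ops fails the sequential spec
including or dropping the 1 pending operation (F) in any combination fails
e.g. A, B, C, D, E, G (pending dropped): illegal at step 4, since D pop() → 7 cannot apply there
e.g. A, B, C, E, D, G (pending dropped): illegal at step 6, since G pop() → 88 cannot apply there

not linearizable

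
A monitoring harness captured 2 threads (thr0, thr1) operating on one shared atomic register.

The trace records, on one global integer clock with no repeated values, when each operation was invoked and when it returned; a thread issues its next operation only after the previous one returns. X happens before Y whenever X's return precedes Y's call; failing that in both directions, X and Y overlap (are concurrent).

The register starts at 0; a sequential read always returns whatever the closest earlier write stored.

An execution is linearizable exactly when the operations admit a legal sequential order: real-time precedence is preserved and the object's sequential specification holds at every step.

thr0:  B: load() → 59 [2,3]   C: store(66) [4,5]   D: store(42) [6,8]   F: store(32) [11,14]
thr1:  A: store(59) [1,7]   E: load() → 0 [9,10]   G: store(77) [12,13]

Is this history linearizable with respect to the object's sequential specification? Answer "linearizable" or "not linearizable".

not linearizable

cut after 9 events: linearizable; cut after 10 events (E responds, time 10): not linearizable
no legal order exists: 4 real-time-consistent candidates over 5 completed atomic register operations, all rejected
for example A, B, C, D, E fails at step 5: E load() → 0 is not legal there
for example B, A, C, D, E fails at step 1: B load() → 59 is not legal there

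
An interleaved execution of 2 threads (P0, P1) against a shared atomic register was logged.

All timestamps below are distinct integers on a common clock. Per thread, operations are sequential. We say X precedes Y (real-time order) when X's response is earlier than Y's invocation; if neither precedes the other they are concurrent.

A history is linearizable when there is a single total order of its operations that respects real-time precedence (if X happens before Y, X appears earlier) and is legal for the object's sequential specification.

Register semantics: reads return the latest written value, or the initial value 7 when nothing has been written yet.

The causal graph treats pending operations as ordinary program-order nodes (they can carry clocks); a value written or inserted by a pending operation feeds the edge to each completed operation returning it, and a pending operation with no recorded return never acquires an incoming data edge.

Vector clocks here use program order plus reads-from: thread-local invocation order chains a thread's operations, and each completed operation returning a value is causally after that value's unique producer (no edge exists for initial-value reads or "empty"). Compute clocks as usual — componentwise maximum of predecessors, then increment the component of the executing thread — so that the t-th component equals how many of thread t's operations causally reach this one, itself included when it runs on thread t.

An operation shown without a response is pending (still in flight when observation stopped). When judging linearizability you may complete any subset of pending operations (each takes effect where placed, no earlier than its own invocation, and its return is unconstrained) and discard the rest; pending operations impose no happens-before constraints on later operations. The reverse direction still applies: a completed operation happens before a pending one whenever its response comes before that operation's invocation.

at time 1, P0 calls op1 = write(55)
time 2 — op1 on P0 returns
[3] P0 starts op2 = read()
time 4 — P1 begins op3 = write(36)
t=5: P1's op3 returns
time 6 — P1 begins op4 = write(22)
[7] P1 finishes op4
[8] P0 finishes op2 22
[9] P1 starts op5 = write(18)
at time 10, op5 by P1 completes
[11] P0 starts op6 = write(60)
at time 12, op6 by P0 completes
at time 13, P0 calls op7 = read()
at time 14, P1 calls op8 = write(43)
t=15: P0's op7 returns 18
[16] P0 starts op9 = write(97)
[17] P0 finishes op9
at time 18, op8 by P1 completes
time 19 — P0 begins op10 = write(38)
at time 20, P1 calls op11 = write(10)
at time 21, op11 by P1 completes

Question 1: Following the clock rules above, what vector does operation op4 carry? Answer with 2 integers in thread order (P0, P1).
VC(op3, invoked at 4): no causal predecessors; +1 on P1 → (0, 1)
VC(op1, invoked at 1): no causal predecessors; +1 on P0 → (1, 0)
op4, invoked 6, takes VC(op3)=(0, 1) under max, adds 1 for P1 → (0, 2)
op5, invoked 9, takes VC(op4)=(0, 2) under max, adds 1 for P1 → (0, 3)
op8, invoked 14, takes VC(op5)=(0, 3) under max, adds 1 for P1 → (0, 4)
op2, invoked 3, takes VC(op1)=(1, 0), VC(op4)=(0, 2) under max, adds 1 for P0 → (2, 2)
op11, invoked 20, takes VC(op8)=(0, 4) under max, adds 1 for P1 → (0, 5)
op6, invoked 11, takes VC(op2)=(2, 2) under max, adds 1 for P0 → (3, 2)
op7, invoked 13, takes VC(op5)=(0, 3), VC(op6)=(3, 2) under max, adds 1 for P0 → (4, 3)
op9, invoked 16, takes VC(op7)=(4, 3) under max, adds 1 for P0 → (5, 3)
op10, invoked 19, takes VC(op9)=(5, 3) under max, adds 1 for P0 → (6, 3)
target: VC(op4) = (0, 2)

(0, 2)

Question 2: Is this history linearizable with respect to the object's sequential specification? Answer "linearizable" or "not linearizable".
cut after 14 events: linearizable; cut after 15 events (op7 responds, time 15): not linearizable
real-time-consistent orders of the 7 completed operations: 3 — all fail the atomic register replay
including or dropping the 1 pending operation (op8) in any combination fails
e.g. op1, op2, op3, op4, op5, op6, op7 (pending dropped): illegal at step 2, since op2 read() → 22 cannot apply there
e.g. op1, op3, op2, op4, op5, op6, op7 (pending dropped): illegal at step 3, since op2 read() → 22 cannot apply there

not linearizable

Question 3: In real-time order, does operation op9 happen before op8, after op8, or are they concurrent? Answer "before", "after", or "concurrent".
op9 spans [16,17], op8 spans [14,18]
the intervals overlap in both directions

concurrent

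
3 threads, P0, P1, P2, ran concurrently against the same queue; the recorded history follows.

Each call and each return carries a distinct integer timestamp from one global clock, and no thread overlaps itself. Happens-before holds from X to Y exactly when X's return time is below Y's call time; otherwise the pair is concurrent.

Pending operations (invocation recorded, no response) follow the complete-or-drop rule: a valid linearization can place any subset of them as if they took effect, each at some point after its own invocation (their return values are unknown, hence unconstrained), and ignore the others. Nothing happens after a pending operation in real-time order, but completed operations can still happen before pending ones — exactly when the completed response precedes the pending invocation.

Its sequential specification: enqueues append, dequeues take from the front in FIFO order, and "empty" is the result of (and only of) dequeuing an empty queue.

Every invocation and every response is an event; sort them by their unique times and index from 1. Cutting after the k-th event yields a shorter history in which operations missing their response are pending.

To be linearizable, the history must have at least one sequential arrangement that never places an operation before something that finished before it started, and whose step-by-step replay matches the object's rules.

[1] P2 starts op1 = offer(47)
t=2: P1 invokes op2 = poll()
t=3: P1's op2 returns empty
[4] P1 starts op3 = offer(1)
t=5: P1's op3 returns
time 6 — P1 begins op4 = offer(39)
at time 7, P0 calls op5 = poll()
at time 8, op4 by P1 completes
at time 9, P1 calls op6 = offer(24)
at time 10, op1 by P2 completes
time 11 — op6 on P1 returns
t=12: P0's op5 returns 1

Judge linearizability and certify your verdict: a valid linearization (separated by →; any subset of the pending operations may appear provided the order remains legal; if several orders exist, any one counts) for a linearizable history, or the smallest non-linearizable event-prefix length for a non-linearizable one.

linearizable — witness: op2 → op3 → op1 → op4 → op5 → op6

after step 1 (op2 poll() → empty): queue <>
after step 2 (op3 offer(1)): queue <1>
after step 3 (op1 offer(47)): queue <1,47>
after step 4 (op4 offer(39)): queue <1,47,39>
after step 5 (op5 poll() → 1): queue <47,39>
after step 6 (op6 offer(24)): queue <47,39,24>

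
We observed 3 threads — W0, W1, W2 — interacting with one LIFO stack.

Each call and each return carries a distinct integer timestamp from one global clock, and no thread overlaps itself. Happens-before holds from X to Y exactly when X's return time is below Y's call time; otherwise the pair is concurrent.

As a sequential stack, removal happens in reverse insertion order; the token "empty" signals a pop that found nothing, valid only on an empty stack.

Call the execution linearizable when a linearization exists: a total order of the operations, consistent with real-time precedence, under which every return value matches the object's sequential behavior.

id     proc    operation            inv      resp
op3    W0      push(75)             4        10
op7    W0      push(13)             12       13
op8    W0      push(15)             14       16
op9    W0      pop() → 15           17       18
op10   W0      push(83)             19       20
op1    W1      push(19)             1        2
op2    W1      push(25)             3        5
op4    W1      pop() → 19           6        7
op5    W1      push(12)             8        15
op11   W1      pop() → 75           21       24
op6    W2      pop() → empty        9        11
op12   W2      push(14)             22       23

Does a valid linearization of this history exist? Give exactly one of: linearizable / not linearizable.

already the first 7 events (up to op4's response at time 7) admit no linearization; the first 6 still do
exhaustive check: the 3 completed LIFO stack ops admit one real-time order; illegal
completion choices over the 1 pending operation (op3) were checked; none helps
for example op1, op2, op4 (pending dropped) fails at step 3: op4 pop() → 19 is not legal there

not linearizable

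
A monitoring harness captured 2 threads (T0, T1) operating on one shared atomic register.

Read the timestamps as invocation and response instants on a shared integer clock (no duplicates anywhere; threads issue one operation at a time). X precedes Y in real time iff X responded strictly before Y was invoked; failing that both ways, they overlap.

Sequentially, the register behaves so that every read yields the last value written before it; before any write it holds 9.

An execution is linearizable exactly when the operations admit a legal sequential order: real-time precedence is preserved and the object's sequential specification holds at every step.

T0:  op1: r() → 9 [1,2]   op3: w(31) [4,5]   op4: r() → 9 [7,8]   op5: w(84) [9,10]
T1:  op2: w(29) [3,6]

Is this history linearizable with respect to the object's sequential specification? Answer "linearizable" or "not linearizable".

not linearizable

events 1..7 are fine; event 8 — the response of op4 at time 8 — makes the prefix non-linearizable
every one of the 2 real-time-consistent orders over 4 completed atomic register ops fails the sequential spec
e.g. op1, op2, op3, op4: illegal at step 4, since op4 r() → 9 cannot apply there
e.g. op1, op3, op2, op4: illegal at step 4, since op4 r() → 9 cannot apply there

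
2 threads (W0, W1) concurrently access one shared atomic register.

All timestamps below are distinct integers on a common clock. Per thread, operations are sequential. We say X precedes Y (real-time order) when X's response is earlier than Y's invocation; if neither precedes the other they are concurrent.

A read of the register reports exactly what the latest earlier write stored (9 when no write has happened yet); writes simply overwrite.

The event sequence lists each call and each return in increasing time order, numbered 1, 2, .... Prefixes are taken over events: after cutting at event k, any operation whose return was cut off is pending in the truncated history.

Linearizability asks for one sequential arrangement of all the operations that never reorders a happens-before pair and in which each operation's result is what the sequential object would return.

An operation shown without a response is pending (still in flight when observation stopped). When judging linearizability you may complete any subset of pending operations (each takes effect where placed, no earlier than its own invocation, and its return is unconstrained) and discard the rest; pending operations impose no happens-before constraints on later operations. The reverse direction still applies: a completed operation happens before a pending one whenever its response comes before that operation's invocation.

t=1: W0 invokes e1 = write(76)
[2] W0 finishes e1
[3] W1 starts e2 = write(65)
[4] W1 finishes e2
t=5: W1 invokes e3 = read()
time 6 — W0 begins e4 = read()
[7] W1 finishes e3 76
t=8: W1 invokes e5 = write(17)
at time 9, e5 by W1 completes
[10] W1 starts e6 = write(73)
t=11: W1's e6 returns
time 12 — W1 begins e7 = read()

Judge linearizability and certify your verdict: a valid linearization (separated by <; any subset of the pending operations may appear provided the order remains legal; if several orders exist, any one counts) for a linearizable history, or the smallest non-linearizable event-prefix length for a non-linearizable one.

the violation lands at event 7, e3's response at time 7: events 1..6 linearize, events 1..7 do not
exactly one order of the 3 completed ops respects real time; the atomic register replay fails
no completion choice of the 1 pending operation (e4) rescues it — every subset was tried
e.g. e1, e2, e3 (pending dropped): illegal at step 3, since e3 read() → 76 cannot apply there

not linearizable — minimal violating prefix: 7 events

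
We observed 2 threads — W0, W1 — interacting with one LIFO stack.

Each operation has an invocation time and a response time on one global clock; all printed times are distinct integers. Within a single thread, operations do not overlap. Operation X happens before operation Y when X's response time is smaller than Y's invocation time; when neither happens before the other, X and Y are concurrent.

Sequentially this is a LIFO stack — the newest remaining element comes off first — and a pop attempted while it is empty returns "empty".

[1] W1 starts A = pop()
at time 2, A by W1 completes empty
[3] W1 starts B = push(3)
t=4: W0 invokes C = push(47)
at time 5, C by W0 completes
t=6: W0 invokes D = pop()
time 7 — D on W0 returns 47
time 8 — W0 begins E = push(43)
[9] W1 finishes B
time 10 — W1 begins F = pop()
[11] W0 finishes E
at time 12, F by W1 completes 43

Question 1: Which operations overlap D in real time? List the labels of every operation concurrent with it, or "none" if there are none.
Answer: B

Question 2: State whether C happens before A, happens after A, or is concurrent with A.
Answer: after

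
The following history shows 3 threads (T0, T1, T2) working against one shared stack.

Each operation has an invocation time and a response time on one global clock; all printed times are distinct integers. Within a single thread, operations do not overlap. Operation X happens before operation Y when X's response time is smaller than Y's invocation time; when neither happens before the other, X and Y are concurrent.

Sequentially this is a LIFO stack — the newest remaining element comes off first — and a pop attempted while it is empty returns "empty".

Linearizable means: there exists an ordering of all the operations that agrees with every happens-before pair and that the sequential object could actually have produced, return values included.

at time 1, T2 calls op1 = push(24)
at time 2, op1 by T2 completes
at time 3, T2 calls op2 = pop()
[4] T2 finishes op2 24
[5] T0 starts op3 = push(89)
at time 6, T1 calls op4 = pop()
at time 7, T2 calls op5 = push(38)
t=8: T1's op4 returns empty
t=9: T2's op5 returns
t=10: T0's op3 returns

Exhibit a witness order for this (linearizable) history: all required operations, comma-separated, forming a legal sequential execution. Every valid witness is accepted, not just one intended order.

op1, op2, op4, op3, op5

1. op1 push(24), leaving stack <24>
2. op2 pop() → 24, leaving stack <>
3. op4 pop() → empty, leaving stack <>
4. op3 push(89), leaving stack <89>
5. op5 push(38), leaving stack <89,38>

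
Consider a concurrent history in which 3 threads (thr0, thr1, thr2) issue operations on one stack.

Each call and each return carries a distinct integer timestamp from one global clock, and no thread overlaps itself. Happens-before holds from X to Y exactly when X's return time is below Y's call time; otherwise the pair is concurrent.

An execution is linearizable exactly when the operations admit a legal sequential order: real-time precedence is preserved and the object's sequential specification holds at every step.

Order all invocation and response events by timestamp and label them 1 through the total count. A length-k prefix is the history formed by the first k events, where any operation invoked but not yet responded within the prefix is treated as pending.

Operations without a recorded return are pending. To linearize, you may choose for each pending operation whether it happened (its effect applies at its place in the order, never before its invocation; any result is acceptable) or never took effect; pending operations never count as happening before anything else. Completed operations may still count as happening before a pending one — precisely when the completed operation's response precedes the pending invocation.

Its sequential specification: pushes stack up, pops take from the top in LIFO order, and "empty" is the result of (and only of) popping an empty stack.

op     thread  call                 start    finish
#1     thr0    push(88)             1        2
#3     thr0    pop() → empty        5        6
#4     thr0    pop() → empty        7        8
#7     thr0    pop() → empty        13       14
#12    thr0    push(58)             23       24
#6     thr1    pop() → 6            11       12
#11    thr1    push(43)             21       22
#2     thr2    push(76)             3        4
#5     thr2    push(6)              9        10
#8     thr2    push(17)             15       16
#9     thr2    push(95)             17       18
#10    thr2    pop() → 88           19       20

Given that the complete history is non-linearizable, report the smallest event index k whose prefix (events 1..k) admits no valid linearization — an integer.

one valid order for events 1..5 is #1, #2:
after step 1 (#1 push(88)): stack <88>
after step 2 (#2 push(76)): stack <88,76>
event 6 — #3's response, time 6 — after it, nothing linearizes
sample order #1, #2, #3 stalls at step 3 — #3 pop() → empty has no legal effect

6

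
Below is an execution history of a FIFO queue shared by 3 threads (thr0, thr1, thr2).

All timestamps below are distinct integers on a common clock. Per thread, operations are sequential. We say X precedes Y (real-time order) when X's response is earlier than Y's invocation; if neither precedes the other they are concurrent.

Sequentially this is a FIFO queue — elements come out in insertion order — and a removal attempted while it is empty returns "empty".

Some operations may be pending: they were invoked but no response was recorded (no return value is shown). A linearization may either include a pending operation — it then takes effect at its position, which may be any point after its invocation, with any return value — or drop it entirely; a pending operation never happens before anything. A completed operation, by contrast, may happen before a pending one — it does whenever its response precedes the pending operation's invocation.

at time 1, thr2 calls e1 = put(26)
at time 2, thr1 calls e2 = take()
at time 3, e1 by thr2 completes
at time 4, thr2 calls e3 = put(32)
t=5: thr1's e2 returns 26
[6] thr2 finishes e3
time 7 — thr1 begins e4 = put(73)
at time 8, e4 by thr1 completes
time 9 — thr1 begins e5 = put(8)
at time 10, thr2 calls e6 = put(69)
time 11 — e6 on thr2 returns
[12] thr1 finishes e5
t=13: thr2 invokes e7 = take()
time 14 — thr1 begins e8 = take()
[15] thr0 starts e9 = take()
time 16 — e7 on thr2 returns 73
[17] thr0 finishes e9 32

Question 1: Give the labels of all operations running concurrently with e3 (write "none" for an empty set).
overlap test against e3 [4,6]: concurrent iff the interval meets 4..6
e1 [1,3]: before
e2 [2,5]: concurrent
e4 [7,8]: after
e5 [9,12]: after
e6 [10,11]: after
e7 [13,16]: after
e8 [14,…): after
e9 [15,17]: after

e2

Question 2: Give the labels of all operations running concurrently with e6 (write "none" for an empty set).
e6 spans [10,11]; an op avoiding the whole window 10..11 is ordered, any other is concurrent
e1 [1,3]: before
e2 [2,5]: before
e3 [4,6]: before
e4 [7,8]: before
e5 [9,12]: concurrent
e7 [13,16]: after
e8 [14,…): after
e9 [15,17]: after

e5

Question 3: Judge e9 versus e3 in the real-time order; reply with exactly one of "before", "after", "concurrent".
e9 spans [15,17], e3 spans [4,6]
resp(e3)=6 < inv(e9)=15

after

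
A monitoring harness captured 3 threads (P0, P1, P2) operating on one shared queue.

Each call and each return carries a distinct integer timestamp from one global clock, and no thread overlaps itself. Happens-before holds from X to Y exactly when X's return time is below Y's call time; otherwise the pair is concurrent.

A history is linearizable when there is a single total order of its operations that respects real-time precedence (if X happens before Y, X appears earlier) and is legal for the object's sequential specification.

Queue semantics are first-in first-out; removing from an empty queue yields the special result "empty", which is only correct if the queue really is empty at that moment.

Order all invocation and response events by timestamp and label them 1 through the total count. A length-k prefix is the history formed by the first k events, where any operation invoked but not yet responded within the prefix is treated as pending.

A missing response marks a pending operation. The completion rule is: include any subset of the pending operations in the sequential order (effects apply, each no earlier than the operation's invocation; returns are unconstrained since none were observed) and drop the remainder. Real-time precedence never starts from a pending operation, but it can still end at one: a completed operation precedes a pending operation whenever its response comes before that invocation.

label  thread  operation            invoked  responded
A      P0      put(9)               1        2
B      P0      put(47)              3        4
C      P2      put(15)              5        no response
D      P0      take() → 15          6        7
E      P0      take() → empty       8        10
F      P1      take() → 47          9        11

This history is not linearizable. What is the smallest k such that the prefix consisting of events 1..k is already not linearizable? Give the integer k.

7

events 1..6 are linearizable; a witness order is A, B:
1. A put(9), leaving queue <9>
2. B put(47), leaving queue <9,47>
with event 7 included (D responding at time 7), all real-time-consistent orders fail
include/drop combinations of the 1 pending operation (C) were all tried; none helps
for example A, B, D (pending dropped) fails at step 3: D take() → 15 is not legal there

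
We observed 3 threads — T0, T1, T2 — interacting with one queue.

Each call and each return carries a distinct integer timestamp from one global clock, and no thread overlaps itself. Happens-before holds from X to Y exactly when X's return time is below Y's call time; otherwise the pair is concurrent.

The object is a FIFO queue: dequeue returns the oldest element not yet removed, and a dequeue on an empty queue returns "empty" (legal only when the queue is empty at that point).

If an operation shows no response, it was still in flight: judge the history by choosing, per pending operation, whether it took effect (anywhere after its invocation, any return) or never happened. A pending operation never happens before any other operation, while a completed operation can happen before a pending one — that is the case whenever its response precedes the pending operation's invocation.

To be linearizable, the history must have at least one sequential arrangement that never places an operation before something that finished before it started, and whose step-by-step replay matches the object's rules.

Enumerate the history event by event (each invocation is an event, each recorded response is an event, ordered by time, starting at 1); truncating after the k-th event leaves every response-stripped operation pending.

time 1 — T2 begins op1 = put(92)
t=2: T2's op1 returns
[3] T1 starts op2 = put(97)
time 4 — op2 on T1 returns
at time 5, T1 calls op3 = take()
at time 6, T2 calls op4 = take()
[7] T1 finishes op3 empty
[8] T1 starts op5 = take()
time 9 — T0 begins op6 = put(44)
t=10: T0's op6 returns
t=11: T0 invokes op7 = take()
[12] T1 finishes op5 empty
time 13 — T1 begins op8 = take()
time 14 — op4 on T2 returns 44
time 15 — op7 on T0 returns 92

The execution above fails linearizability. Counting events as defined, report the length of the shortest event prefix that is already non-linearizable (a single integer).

7

events 1..6 are still linearizable — one witness is op1, op2:
1. op1 put(92), leaving queue <92>
2. op2 put(97), leaving queue <92,97>
adding event 7 (op3 responds at 7) leaves no legal real-time order
including or dropping the 1 pending operation (op4) in any combination fails
one such order, op1, op2, op3 (pending dropped), breaks at step 3 where op3 take() → empty is illegal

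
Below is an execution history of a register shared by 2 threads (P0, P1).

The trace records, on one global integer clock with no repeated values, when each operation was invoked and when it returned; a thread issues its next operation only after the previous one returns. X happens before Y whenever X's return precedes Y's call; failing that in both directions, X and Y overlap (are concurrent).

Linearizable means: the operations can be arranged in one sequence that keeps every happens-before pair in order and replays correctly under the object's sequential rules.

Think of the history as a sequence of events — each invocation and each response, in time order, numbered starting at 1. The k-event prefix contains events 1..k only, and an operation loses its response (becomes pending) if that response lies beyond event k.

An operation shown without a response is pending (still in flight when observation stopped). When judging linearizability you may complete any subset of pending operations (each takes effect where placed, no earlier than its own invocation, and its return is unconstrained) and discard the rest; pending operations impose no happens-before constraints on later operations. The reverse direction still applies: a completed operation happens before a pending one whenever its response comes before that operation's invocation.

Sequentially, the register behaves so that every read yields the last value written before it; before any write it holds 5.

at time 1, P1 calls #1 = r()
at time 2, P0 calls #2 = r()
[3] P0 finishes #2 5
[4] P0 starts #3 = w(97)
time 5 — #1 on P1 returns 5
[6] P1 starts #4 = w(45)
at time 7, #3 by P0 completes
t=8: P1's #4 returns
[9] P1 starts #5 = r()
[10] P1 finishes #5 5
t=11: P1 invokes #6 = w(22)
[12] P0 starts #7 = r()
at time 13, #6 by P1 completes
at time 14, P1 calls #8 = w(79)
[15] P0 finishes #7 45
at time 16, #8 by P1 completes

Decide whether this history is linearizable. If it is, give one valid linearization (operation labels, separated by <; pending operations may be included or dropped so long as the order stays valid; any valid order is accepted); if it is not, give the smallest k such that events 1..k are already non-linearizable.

not linearizable — minimal violating prefix: 10 events

events 1..9 are fine; event 10 — the response of #5 at time 10 — makes the prefix non-linearizable
all 5 real-time-respecting orders fail — 5 completed register operations, no legal replay
take #1, #2, #3, #4, #5: step 5 already fails, because #5 r() → 5 cannot occur there
take #1, #2, #4, #3, #5: step 5 already fails, because #5 r() → 5 cannot occur there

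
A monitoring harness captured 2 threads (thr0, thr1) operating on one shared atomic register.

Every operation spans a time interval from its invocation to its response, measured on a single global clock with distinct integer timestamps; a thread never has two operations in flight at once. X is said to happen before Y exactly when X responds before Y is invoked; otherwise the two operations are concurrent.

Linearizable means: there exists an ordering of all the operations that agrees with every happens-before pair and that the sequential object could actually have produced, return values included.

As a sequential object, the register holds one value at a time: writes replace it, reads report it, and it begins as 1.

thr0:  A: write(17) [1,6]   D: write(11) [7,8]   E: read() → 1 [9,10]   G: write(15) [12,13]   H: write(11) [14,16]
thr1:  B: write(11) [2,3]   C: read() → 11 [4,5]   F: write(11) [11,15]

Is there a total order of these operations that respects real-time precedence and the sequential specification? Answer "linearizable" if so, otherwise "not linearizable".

not linearizable

prefix check: 1..9 passes, 1..10 fails once E's time-10 response joins
3 orders of the 5 completed atomic register ops respect real time; none is legal
sample order A, B, C, D, E stalls at step 5 — E read() → 1 has no legal effect
sample order B, A, C, D, E stalls at step 3 — C read() → 11 has no legal effect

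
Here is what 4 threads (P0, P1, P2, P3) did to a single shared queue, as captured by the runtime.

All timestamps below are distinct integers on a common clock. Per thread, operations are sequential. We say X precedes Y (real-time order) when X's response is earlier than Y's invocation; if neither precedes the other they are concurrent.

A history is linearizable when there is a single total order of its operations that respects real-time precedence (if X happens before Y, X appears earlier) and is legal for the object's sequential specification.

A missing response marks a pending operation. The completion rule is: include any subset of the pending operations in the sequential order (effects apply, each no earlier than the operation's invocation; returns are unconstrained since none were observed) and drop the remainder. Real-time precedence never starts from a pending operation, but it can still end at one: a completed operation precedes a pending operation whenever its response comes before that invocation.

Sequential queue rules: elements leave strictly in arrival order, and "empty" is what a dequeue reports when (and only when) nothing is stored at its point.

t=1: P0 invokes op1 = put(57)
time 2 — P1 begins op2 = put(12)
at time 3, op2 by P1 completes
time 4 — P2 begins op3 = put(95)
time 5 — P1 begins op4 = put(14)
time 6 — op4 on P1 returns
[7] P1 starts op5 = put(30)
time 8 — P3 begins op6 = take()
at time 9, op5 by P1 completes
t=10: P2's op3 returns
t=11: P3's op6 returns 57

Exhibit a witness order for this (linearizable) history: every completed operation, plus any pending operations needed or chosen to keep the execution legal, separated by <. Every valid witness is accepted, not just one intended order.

op1 < op2 < op3 < op4 < op5 < op6

after step 1 (op1 put(57) (pending, included)): queue <57>
after step 2 (op2 put(12)): queue <57,12>
after step 3 (op3 put(95)): queue <57,12,95>
after step 4 (op4 put(14)): queue <57,12,95,14>
after step 5 (op5 put(30)): queue <57,12,95,14,30>
after step 6 (op6 take() → 57): queue <12,95,14,30>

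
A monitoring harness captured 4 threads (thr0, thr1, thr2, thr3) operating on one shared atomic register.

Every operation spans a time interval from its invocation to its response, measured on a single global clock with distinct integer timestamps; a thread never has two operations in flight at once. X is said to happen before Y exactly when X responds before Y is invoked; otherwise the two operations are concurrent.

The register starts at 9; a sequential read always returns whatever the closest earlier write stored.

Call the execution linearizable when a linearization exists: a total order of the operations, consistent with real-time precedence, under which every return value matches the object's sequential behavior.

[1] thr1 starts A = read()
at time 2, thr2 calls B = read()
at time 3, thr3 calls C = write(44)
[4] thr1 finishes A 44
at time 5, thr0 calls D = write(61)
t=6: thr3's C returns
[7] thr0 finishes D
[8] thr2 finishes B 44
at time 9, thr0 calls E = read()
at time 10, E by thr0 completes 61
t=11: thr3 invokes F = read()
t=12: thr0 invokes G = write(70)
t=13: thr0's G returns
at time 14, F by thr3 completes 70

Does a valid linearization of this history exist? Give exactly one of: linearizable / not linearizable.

linearizable

one valid linearization: C, A, B, D, E, G, F
1. C write(44), leaving value 44
2. A read() → 44, leaving value 44
3. B read() → 44, leaving value 44
4. D write(61), leaving value 61
5. E read() → 61, leaving value 61
6. G write(70), leaving value 70
7. F read() → 70, leaving value 70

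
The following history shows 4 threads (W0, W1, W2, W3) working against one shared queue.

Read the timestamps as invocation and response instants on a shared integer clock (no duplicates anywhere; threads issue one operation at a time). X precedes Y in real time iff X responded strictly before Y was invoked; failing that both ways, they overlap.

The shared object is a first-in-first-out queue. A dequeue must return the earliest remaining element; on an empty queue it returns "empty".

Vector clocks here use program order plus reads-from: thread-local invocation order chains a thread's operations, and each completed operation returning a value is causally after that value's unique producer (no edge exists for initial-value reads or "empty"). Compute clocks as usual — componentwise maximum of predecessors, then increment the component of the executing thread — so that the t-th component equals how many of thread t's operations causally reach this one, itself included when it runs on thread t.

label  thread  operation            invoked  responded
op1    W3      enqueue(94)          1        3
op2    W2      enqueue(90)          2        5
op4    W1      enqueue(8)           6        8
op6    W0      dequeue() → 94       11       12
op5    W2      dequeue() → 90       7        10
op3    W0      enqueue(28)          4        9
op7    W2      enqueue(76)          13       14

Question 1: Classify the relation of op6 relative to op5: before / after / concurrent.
Answer: after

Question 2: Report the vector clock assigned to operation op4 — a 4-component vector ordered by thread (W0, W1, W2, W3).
Answer: (0, 1, 0, 0)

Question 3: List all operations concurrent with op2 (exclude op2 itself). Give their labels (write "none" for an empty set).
Answer: op1, op3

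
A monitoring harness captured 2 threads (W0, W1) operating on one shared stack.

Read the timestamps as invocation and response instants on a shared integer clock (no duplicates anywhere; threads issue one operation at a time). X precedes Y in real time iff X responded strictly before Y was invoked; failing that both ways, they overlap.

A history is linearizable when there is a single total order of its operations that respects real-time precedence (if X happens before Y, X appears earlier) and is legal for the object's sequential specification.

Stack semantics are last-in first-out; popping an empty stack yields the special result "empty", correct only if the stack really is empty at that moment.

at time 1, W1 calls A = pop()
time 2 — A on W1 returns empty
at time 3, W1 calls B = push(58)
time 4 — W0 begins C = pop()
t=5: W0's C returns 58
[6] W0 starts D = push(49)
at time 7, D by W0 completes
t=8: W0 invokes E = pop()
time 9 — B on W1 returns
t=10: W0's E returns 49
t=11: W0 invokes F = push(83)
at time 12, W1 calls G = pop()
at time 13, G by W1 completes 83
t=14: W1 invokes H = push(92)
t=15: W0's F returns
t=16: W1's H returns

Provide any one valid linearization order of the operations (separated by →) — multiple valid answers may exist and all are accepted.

A → B → C → D → E → F → G → H

step 1: A pop() → empty — stack <>
step 2: B push(58) — stack <58>
step 3: C pop() → 58 — stack <>
step 4: D push(49) — stack <49>
step 5: E pop() → 49 — stack <>
step 6: F push(83) — stack <83>
step 7: G pop() → 83 — stack <>
step 8: H push(92) — stack <92>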